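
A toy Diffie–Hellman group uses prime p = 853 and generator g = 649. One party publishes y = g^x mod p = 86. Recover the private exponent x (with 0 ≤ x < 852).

Baby-step giant-step with m = ceil(sqrt(852)) = 30.
Baby table (649^j mod 853 for j=0..29):
  0:1  1:649  2:672  3:245  4:347  5:11  6:315  7:568
  8:136  9:405  10:121  11:53  12:277  13:643  14:190  15:478
  16:583  17:488  18:249  19:384  20:140  21:442  22:250  23:180
  24:812  25:687  26:597  27:191  28:274  29:402
Giant step factor: 649^(-30) ≡ 263 (mod 853).
Scan 86·263^i mod 853 for i = 0, 1, …:
  i=0: 86   i=1: 440   i=2: 565   i=3: 173
  i=4: 290   i=5: 353   i=6: 715   i=7: 385
  i=8: 601   i=9: 258     …   i=24: 464
  i=25: 53
Match at i=25, j=11: x = 25·30 + 11 = 761.

761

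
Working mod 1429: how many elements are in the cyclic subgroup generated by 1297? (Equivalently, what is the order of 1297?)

The order of 1297 must divide p − 1 = 1428 = 2^2 · 3 · 7 · 17.
Divisors: 1, 2, 3, 4, 6, 7, 12, 14, 17, 21, 28, 34, 42, 51, 68, 84, 102, 119, 204, 238, 357, 476, 714, 1428.
Check each in increasing order: 1297^1 ≡ 1297;  1297^2 ≡ 276;  1297^3 ≡ 722;  1297^4 ≡ 439;  1297^6 ≡ 1128;  1297^7 ≡ 1149;  1297^12 ≡ 574;  1297^14 ≡ 1234;  1297^17 ≡ 681;  1297^21 ≡ 298;  1297^28 ≡ 871;  1297^34 ≡ 765;  1297^42 ≡ 206;  1297^51 ≡ 809;  1297^68 ≡ 764;  1297^84 ≡ 995;  1297^102 ≡ 1428;  1297^119 ≡ 748;  1297^204 ≡ 1.
Smallest exponent giving 1 is 204.

204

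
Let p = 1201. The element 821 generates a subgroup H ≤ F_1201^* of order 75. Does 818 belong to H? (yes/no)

no

818 ∈ ⟨821⟩ iff 818^75 ≡ 1 (mod 1201), since |⟨821⟩| = 75.
818^75 mod 1201 = 473.
Since 473 ≠ 1, 818 does not lie in the subgroup.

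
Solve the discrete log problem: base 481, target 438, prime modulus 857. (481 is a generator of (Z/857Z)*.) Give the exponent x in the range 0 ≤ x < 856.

469

Baby-step giant-step with m = ceil(sqrt(856)) = 30.
Baby table (481^j mod 857 for j=0..29):
  0:1  1:481  2:828  3:620  4:841  5:17  6:464  7:364
  8:256  9:585  10:289  11:175  12:189  13:67  14:518  15:628
  16:404  17:642  18:282  19:236  20:392  21:12  22:630  23:509
  24:584  25:665  26:204  27:426  28:83  29:501
Giant step factor: 481^(-30) ≡ 162 (mod 857).
Scan 438·162^i mod 857 for i = 0, 1, …:
  i=0: 438   i=1: 682   i=2: 788   i=3: 820
  i=4: 5   i=5: 810   i=6: 99   i=7: 612
  i=8: 589   i=9: 291     …   i=14: 139
  i=15: 236
Match at i=15, j=19: x = 15·30 + 19 = 469.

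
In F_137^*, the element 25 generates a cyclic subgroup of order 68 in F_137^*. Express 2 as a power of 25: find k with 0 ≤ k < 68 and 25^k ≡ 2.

59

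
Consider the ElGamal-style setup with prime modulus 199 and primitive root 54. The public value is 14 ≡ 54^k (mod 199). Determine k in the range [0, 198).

Baby-step giant-step with m = ceil(sqrt(198)) = 15.
Baby table (54^j mod 199 for j=0..14):
  0:1  1:54  2:130  3:55  4:184  5:185  6:40  7:170
  8:26  9:11  10:196  11:37  12:8  13:34  14:45
Giant step factor: 54^(-15) ≡ 109 (mod 199).
Scan 14·109^i mod 199 for i = 0, 1, …:
  i=0: 14   i=1: 133   i=2: 169   i=3: 113
  i=4: 178   i=5: 99   i=6: 45
Match at i=6, j=14: k = 6·15 + 14 = 104.

104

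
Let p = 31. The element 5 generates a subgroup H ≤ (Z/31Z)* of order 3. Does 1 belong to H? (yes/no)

⟨5⟩ has order 3; its elements mod 31 are {1, 5, 25}.
1 is in this set.

yes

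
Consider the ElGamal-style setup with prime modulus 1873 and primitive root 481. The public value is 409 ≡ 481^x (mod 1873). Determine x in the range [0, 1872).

Baby-step giant-step with m = ceil(sqrt(1872)) = 44.
Baby table (481^j mod 1873 for j=0..43):
  0:1  1:481  2:982  3:346  4:1602  5:759  6:1717  7:1757
  8:394  9:341  10:1070  11:1468  12:1860  13:1239  14:345  15:1121
  16:1650  17:1371  18:155  19:1508  20:497  21:1186  22:1074  23:1519
  24:169  25:750  26:1134  27:411  28:1026  29:907  30:1731  31:999
  32:1031  33:1439  34:1022  35:856  36:1549  37:1488  38:242  39:276
  40:1646  41:1320  42:1846  43:124
Giant step factor: 481^(-44) ≡ 1161 (mod 1873).
Scan 409·1161^i mod 1873 for i = 0, 1, …:
  i=0: 409   i=1: 980   i=2: 869   i=3: 1235
  i=4: 990   i=5: 1241   i=6: 464   i=7: 1153
  i=8: 1311   i=9: 1195     …   i=18: 1820
  i=19: 276
Match at i=19, j=39: x = 19·44 + 39 = 875.

875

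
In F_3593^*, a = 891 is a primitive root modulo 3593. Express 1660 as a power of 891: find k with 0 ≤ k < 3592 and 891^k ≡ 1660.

3086

Baby-step giant-step with m = ceil(sqrt(3592)) = 60.
Baby table (891^j mod 3593 for j=0..59):
  0:1  1:891  2:3421  3:1247  4:840  5:1096  6:2833  7:1917
  8:1372  9:832  10:1154  11:616  12:2720  13:1838  14:2843  15:48
  16:3245  17:2523  18:2368  19:797  20:2306  21:3043  22:2191  23:1182
  24:413  25:1497  26:824  27:1212  28:1992  29:3523  30:2304  31:1261
  32:2535  33:2281  34:2326  35:2898  36:2344  37:971  38:2841  39:1859
  40:3589  41:29  42:688  43:2198  44:233  45:2802  46:3040  47:3111
  48:1698  49:265  50:2570  51:1129  52:3492  53:3427  54:3000  55:3401
  56:1392  57:687  58:1307  59:405
Giant step factor: 891^(-60) ≡ 3288 (mod 3593).
Scan 1660·3288^i mod 3593 for i = 0, 1, …:
  i=0: 1660   i=1: 313   i=2: 1546   i=3: 2746
  i=4: 3232   i=5: 2315   i=6: 1746   i=7: 2827
  i=8: 85   i=9: 2819     …   i=50: 2212
  i=51: 824
Match at i=51, j=26: k = 51·60 + 26 = 3086.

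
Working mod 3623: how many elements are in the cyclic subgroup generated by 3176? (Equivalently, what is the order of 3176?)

3622

The order of 3176 must divide p − 1 = 3622 = 2 · 1811.
Divisors: 1, 2, 1811, 3622.
Check each in increasing order: 3176^1 ≡ 3176;  3176^2 ≡ 544;  3176^1811 ≡ 3622;  3176^3622 ≡ 1.
Smallest exponent giving 1 is 3622.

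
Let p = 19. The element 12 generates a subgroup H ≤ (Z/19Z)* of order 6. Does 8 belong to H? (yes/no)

8 ∈ ⟨12⟩ iff 8^6 ≡ 1 (mod 19), since |⟨12⟩| = 6.
8^6 mod 19 = 1.
Since 1 = 1, 8 lies in the subgroup.

yes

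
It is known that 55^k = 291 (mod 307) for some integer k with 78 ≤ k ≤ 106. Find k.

Compute 55^78 mod 307 = 68, then multiply by 55 repeatedly:
  55^78=68  55^79=56  55^80=10  55^81=243  55^82=164
  55^83=117  55^84=295  55^85=261  55^86=233  55^87=228
  55^88=260  55^89=178  55^90=273  55^91=279  55^92=302
  55^93=32  55^94=225  55^95=95  55^96=6  55^97=23
  55^98=37  55^99=193  55^100=177  55^101=218  55^102=17
  55^103=14  55^104=156  55^105=291
Found 291 at exponent 105.

105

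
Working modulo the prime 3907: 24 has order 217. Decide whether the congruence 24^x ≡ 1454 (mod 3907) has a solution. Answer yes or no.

1454 ∈ ⟨24⟩ iff 1454^217 ≡ 1 (mod 3907), since |⟨24⟩| = 217.
1454^217 mod 3907 = 3844.
Since 3844 ≠ 1, 1454 does not lie in the subgroup.

no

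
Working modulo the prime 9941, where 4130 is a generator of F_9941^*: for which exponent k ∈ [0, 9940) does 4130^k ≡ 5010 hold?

3332

Baby-step giant-step with m = ceil(sqrt(9940)) = 100.
Baby table (4130^j mod 9941 for j=0..99):
  0:1  1:4130  2:8085  3:9172  4:5150  5:5701  6:4842  7:6109
  8:9853  9:4377  10:4272  11:8026  12:4086  13:5303  14:1367  15:9163
  16:7744  17:2523  18:1822  19:9464  20:8249  21:563  22:8937  23:8818
  24:4457  25:6619  26:8661  27:2212  28:9722  29:161  30:8824  31:9355
  32:5424  33:4047  34:3289  35:4164  36:9331  37:5714  38:8827  39:1863
  40:9797  41:1740  42:8798  43:1385  44:3975  45:4159  46:8563  47:5053
  48:2731  49:5936  50:1174  51:7353  52:8076  53:1825  54:1972  55:2681
  56:8197  57:4505  58:6039  59:9042  60:5064  61:8397  62:5402  63:2656
  64:4357  65:1200  66:5382  67:9525  68:1713  69:6639  70:1792  71:4856
  72:4283  73:3751  74:3552  75:6785  76:8312  77:2287  78:1360  79:135
  80:854  81:7906  82:5536  83:9321  84:4178  85:7505  86:9553  87:8002
  88:4376  89:142  90:9882  91:4855  92:153  93:5607  94:4321  95:1635
  96:2611  97:7386  98:5192  99:223
Giant step factor: 4130^(-100) ≡ 3530 (mod 9941).
Scan 5010·3530^i mod 9941 for i = 0, 1, …:
  i=0: 5010   i=1: 261   i=2: 6758   i=3: 7281
  i=4: 4445   i=5: 3952   i=6: 3337   i=7: 9466
  i=8: 3279   i=9: 3546     …   i=32: 7791
  i=33: 5424
Match at i=33, j=32: k = 33·100 + 32 = 3332.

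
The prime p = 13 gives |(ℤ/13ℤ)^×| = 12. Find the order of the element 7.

The order of 7 must divide p − 1 = 12 = 2^2 · 3.
Divisors: 1, 2, 3, 4, 6, 12.
Check each in increasing order: 7^1 ≡ 7;  7^2 ≡ 10;  7^3 ≡ 5;  7^4 ≡ 9;  7^6 ≡ 12;  7^12 ≡ 1.
Smallest exponent giving 1 is 12.

12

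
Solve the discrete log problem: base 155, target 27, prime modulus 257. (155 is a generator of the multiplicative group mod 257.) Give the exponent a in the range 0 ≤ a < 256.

Baby-step giant-step with m = ceil(sqrt(256)) = 16.
Baby table (155^j mod 257 for j=0..15):
  0:1  1:155  2:124  3:202  4:213  5:119  6:198  7:107
  8:137  9:161  10:26  11:175  12:140  13:112  14:141  15:10
Giant step factor: 155^(-16) ≡ 225 (mod 257).
Scan 27·225^i mod 257 for i = 0, 1, …:
  i=0: 27   i=1: 164   i=2: 149   i=3: 115
  i=4: 175
Match at i=4, j=11: a = 4·16 + 11 = 75.

75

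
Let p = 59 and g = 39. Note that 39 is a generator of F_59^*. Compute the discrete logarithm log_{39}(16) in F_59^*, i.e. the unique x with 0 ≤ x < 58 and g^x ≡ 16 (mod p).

44

Baby-step giant-step with m = ceil(sqrt(58)) = 8.
Baby table (39^j mod 59 for j=0..7):
  0:1  1:39  2:46  3:24  4:51  5:42  6:45  7:44
Giant step factor: 39^(-8) ≡ 12 (mod 59).
Scan 16·12^i mod 59 for i = 0, 1, …:
  i=0: 16   i=1: 15   i=2: 3   i=3: 36
  i=4: 19   i=5: 51
Match at i=5, j=4: x = 5·8 + 4 = 44.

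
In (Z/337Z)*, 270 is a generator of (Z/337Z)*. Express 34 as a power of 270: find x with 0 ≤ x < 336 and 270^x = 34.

295

Baby-step giant-step with m = ceil(sqrt(336)) = 19.
Baby table (270^j mod 337 for j=0..18):
  0:1  1:270  2:108  3:178  4:206  5:15  6:6  7:272
  8:311  9:57  10:225  11:90  12:36  13:284  14:181  15:5
  16:2  17:203  18:216
Giant step factor: 270^(-19) ≡ 71 (mod 337).
Scan 34·71^i mod 337 for i = 0, 1, …:
  i=0: 34   i=1: 55   i=2: 198   i=3: 241
  i=4: 261   i=5: 333   i=6: 53   i=7: 56
  i=8: 269   i=9: 227     …   i=14: 231
  i=15: 225
Match at i=15, j=10: x = 15·19 + 10 = 295.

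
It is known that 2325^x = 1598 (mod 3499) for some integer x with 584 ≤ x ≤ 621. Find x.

609

Compute 2325^584 mod 3499 = 1129, then multiply by 2325 repeatedly:
  2325^584=1129  2325^585=675  2325^586=1823  2325^587=1186  2325^588=238
  2325^589=508  2325^590=1937  2325^591=312  2325^592=1107  2325^593=2010
  2325^594=2085  2325^595=1510  2325^596=1253  2325^597=2057  2325^598=2891
  2325^599=3495  2325^600=1197  2325^601=1320  2325^602=377  2325^603=1775
  2325^604=1554  2325^605=2082  2325^606=1533  2325^607=2243  2325^608=1465
  2325^609=1598
Found 1598 at exponent 609.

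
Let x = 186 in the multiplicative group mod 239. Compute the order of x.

119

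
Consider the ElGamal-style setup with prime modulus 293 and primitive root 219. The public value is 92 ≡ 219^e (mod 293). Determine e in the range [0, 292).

153

Baby-step giant-step with m = ceil(sqrt(292)) = 18.
Baby table (219^j mod 293 for j=0..17):
  0:1  1:219  2:202  3:288  4:77  5:162  6:25  7:201
  8:69  9:168  10:167  11:241  12:39  13:44  14:260  15:98
  16:73  17:165
Giant step factor: 219^(-18) ≡ 58 (mod 293).
Scan 92·58^i mod 293 for i = 0, 1, …:
  i=0: 92   i=1: 62   i=2: 80   i=3: 245
  i=4: 146   i=5: 264   i=6: 76   i=7: 13
  i=8: 168
Match at i=8, j=9: e = 8·18 + 9 = 153.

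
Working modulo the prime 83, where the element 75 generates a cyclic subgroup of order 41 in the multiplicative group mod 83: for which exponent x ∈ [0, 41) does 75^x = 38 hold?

16

Baby-step giant-step with m = ceil(sqrt(41)) = 7.
Baby table (75^j mod 83 for j=0..6):
  0:1  1:75  2:64  3:69  4:29  5:17  6:30
Giant step factor: 75^(-7) ≡ 37 (mod 83).
Scan 38·37^i mod 83 for i = 0, 1, …:
  i=0: 38   i=1: 78   i=2: 64
Match at i=2, j=2: x = 2·7 + 2 = 16.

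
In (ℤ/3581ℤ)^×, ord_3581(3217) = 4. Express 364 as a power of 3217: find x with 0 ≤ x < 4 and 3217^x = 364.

3

Successive powers of 3217 modulo 3581:
  3217^0=1  3217^1=3217  3217^2=3580  3217^3=364
So 3217^3 ≡ 364 (mod 3581), giving x = 3.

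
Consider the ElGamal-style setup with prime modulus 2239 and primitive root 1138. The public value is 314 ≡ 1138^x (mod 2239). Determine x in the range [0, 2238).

Baby-step giant-step with m = ceil(sqrt(2238)) = 48.
Baby table (1138^j mod 2239 for j=0..47):
  0:1  1:1138  2:902  3:1014  4:847  5:1116  6:495  7:1321
  8:929  9:394  10:572  11:1626  12:974  13:107  14:860  15:237
  16:1026  17:1069  18:745  19:1468  20:290  21:887  22:1856  23:751
  24:1579  25:1224  26:254  27:221  28:730  29:71  30:194  31:1350
  32:346  33:1923  34:871  35:1560  36:1992  37:1028  38:1106  39:310
  40:1257  41:1984  42:880  43:607  44:1154  45:1198  46:2012  47:1398
Giant step factor: 1138^(-48) ≡ 176 (mod 2239).
Scan 314·176^i mod 2239 for i = 0, 1, …:
  i=0: 314   i=1: 1528   i=2: 248   i=3: 1107
  i=4: 39   i=5: 147   i=6: 1243   i=7: 1585
  i=8: 1324   i=9: 168     …   i=19: 375
  i=20: 1069
Match at i=20, j=17: x = 20·48 + 17 = 977.

977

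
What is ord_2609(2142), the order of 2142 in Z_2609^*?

2608

The order of 2142 must divide p − 1 = 2608 = 2^4 · 163.
Divisors: 1, 2, 4, 8, 16, 163, 326, 652, 1304, 2608.
Check each in increasing order: 2142^1 ≡ 2142;  2142^2 ≡ 1542;  2142^4 ≡ 965;  2142^8 ≡ 2421;  2142^16 ≡ 1427;  2142^163 ≡ 572;  2142^326 ≡ 1059;  2142^652 ≡ 2220;  2142^1304 ≡ 2608;  2142^2608 ≡ 1.
Smallest exponent giving 1 is 2608.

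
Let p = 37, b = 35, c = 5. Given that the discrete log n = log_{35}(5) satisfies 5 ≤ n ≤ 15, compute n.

Compute 35^5 mod 37 = 5, then multiply by 35 repeatedly:
  35^5=5
Found 5 at exponent 5.

5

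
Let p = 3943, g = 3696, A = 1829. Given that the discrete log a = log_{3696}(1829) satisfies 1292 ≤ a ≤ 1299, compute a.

Compute 3696^1292 mod 3943 = 1005, then multiply by 3696 repeatedly:
  3696^1292=1005  3696^1293=174  3696^1294=395  3696^1295=1010  3696^1296=2882
  3696^1297=1829
Found 1829 at exponent 1297.

1297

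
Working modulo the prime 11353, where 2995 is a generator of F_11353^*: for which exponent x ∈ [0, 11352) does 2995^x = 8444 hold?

3845

Baby-step giant-step with m = ceil(sqrt(11352)) = 107.
Baby table (2995^j mod 11353 for j=0..106):
  0:1  1:2995  2:1155  3:7913  4:5724  5:350  6:3774  7:6895
  8:10771  9:5272  10:8970  11:3952  12:6414  13:654  14:6014  15:6072
  16:9487  17:8359  18:1840  19:4595  20:2189  21:5374  22:7929  23:8232
  24:7477  25:5499  26:7655  27:5018  28:8891  29:5760  30:5993  31:11295
  32:7938  33:1128  34:6519  35:8598  36:2406  37:8168  38:8798  39:11050
  40:755  41:1978  42:9197  43:2637  44:7480  45:3131  46:11120  47:6051
  48:3357  49:6810  50:5962  51:9274  52:6192  53:5591  54:10723  55:9101
  56:10295  57:10130  58:4134  59:6560  60:6510  61:4349  62:3364  63:5069
  64:2694  65:7900  66:848  67:8041  68:3082  69:601  70:6221  71:1622
  72:10159  73:165  74:5996  75:8927  76:50  77:2161  78:985  79:9648
  80:2375  81:6147  82:7052  83:4160  84:4959  85:2481  86:5733  87:4599
  88:2816  89:9994  90:5522  91:8422  92:8877  93:9242  94:1176  95:2690
  96:7273  97:7581  98:10448  99:2892  100:10554  101:2478  102:8101  103:1134
  104:1783  105:4175  106:4472
Giant step factor: 2995^(-107) ≡ 1241 (mod 11353).
Scan 8444·1241^i mod 11353 for i = 0, 1, …:
  i=0: 8444   i=1: 185   i=2: 2525   i=3: 97
  i=4: 6847   i=5: 5083   i=6: 7088   i=7: 8986
  i=8: 2980   i=9: 8455     …   i=34: 1088
  i=35: 10554
Match at i=35, j=100: x = 35·107 + 100 = 3845.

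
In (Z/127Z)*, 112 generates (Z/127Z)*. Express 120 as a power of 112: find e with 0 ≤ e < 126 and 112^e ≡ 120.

118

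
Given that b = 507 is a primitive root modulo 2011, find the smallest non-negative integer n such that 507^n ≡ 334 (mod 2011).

Baby-step giant-step with m = ceil(sqrt(2010)) = 45.
Baby table (507^j mod 2011 for j=0..44):
  0:1  1:507  2:1652  3:988  4:177  5:1255  6:809  7:1930
  8:1164  9:925  10:412  11:1751  12:906  13:834  14:528  15:233
  16:1493  17:815  18:950  19:1021  20:820  21:1474  22:1237  23:1738
  24:348  25:1479  26:1761  27:1954  28:1266  29:353  30:2003  31:1977
  32:861  33:140  34:595  35:15  36:1572  37:648  38:743  39:644
  40:726  41:69  42:796  43:1372  44:1809
Giant step factor: 507^(-45) ≡ 1669 (mod 2011).
Scan 334·1669^i mod 2011 for i = 0, 1, …:
  i=0: 334   i=1: 399   i=2: 290   i=3: 1370
  i=4: 23   i=5: 178   i=6: 1465   i=7: 1720
  i=8: 983   i=9: 1662     …   i=42: 584
  i=43: 1372
Match at i=43, j=43: n = 43·45 + 43 = 1978.

1978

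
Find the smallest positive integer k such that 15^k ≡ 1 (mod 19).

18

The order of 15 must divide p − 1 = 18 = 2 · 3^2.
Divisors: 1, 2, 3, 6, 9, 18.
Check each in increasing order: 15^1 ≡ 15;  15^2 ≡ 16;  15^3 ≡ 12;  15^6 ≡ 11;  15^9 ≡ 18;  15^18 ≡ 1.
Smallest exponent giving 1 is 18.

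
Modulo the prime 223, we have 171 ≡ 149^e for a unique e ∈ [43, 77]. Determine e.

48

Compute 149^43 mod 223 = 75, then multiply by 149 repeatedly:
  149^43=75  149^44=25  149^45=157  149^46=201  149^47=67
  149^48=171
Found 171 at exponent 48.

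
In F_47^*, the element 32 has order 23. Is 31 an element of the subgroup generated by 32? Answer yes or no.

no

31 ∈ ⟨32⟩ iff 31^23 ≡ 1 (mod 47), since |⟨32⟩| = 23.
31^23 mod 47 = 46.
Since 46 ≠ 1, 31 does not lie in the subgroup.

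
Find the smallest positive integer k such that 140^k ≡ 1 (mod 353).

11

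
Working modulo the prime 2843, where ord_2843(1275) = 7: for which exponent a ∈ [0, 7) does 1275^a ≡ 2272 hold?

Successive powers of 1275 modulo 2843:
  1275^0=1  1275^1=1275  1275^2=2272
So 1275^2 ≡ 2272 (mod 2843), giving a = 2.

2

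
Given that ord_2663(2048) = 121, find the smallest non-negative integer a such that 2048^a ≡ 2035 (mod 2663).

Baby-step giant-step with m = ceil(sqrt(121)) = 11.
Baby table (2048^j mod 2663 for j=0..10):
  0:1  1:2048  2:79  3:2012  4:915  5:1831  6:384  7:847
  8:1043  9:338  10:2507
Giant step factor: 2048^(-11) ≡ 37 (mod 2663).
Scan 2035·37^i mod 2663 for i = 0, 1, …:
  i=0: 2035   i=1: 731   i=2: 417   i=3: 2114
  i=4: 991   i=5: 2048
Match at i=5, j=1: a = 5·11 + 1 = 56.

56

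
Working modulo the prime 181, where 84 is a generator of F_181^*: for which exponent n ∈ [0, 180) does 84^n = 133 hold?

Baby-step giant-step with m = ceil(sqrt(180)) = 14.
Baby table (84^j mod 181 for j=0..13):
  0:1  1:84  2:178  3:110  4:9  5:32  6:154  7:85
  8:81  9:107  10:119  11:41  12:5  13:58
Giant step factor: 84^(-14) ≡ 12 (mod 181).
Scan 133·12^i mod 181 for i = 0, 1, …:
  i=0: 133   i=1: 148   i=2: 147   i=3: 135
  i=4: 172   i=5: 73   i=6: 152   i=7: 14
  i=8: 168   i=9: 25   i=10: 119
Match at i=10, j=10: n = 10·14 + 10 = 150.

150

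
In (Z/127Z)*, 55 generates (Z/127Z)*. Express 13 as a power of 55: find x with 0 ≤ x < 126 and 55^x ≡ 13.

38

Baby-step giant-step with m = ceil(sqrt(126)) = 12.
Baby table (55^j mod 127 for j=0..11):
  0:1  1:55  2:104  3:5  4:21  5:12  6:25  7:105
  8:60  9:125  10:17  11:46
Giant step factor: 55^(-12) ≡ 38 (mod 127).
Scan 13·38^i mod 127 for i = 0, 1, …:
  i=0: 13   i=1: 113   i=2: 103   i=3: 104
Match at i=3, j=2: x = 3·12 + 2 = 38.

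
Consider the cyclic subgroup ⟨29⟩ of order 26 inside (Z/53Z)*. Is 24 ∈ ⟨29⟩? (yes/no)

yes

24 ∈ ⟨29⟩ iff 24^26 ≡ 1 (mod 53), since |⟨29⟩| = 26.
24^26 mod 53 = 1.
Since 1 = 1, 24 lies in the subgroup.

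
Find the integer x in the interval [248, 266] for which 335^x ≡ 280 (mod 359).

Compute 335^248 mod 359 = 46, then multiply by 335 repeatedly:
  335^248=46  335^249=332  335^250=289  335^251=244  335^252=247
  335^253=175  335^254=108  335^255=280
Found 280 at exponent 255.

255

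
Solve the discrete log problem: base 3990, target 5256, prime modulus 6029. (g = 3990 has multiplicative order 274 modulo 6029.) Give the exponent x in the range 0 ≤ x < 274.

Baby-step giant-step with m = ceil(sqrt(274)) = 17.
Baby table (3990^j mod 6029 for j=0..16):
  0:1  1:3990  2:3540  3:4682  4:3338  5:559  6:5709  7:1348
  8:652  9:2981  10:5002  11:1990  12:5936  13:2728  14:2375  15:4691
  16:3074
Giant step factor: 3990^(-17) ≡ 2182 (mod 6029).
Scan 5256·2182^i mod 6029 for i = 0, 1, …:
  i=0: 5256   i=1: 1434   i=2: 5966   i=3: 1201
  i=4: 3996   i=5: 1338   i=6: 1480   i=7: 3845
  i=8: 3451   i=9: 5890   i=10: 4181   i=11: 1065
  i=12: 2665   i=13: 3074
Match at i=13, j=16: x = 13·17 + 16 = 237.

237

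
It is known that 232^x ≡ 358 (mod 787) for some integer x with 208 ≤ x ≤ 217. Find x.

211

Compute 232^208 mod 787 = 775, then multiply by 232 repeatedly:
  232^208=775  232^209=364  232^210=239  232^211=358
Found 358 at exponent 211.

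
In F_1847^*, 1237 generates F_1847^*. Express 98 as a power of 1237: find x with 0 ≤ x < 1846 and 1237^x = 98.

1482

Baby-step giant-step with m = ceil(sqrt(1846)) = 43.
Baby table (1237^j mod 1847 for j=0..42):
  0:1  1:1237  2:853  3:524  4:1738  5:1845  6:1220  7:141
  8:799  9:218  10:4  11:1254  12:1565  13:249  14:1411  15:1839
  16:1186  17:564  18:1349  19:872  20:16  21:1322  22:719  23:996
  24:103  25:1815  26:1050  27:409  28:1702  29:1641  30:64  31:1594
  32:1029  33:290  34:412  35:1719  36:506  37:1636  38:1267  39:1023
  40:256  41:835  42:422
Giant step factor: 1237^(-43) ≡ 1683 (mod 1847).
Scan 98·1683^i mod 1847 for i = 0, 1, …:
  i=0: 98   i=1: 551   i=2: 139   i=3: 1215
  i=4: 216   i=5: 1516   i=6: 721   i=7: 1811
  i=8: 363   i=9: 1419     …   i=33: 90
  i=34: 16
Match at i=34, j=20: x = 34·43 + 20 = 1482.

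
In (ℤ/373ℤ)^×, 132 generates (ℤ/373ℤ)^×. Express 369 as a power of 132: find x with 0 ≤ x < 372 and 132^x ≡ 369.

Successive powers of 132 modulo 373:
  132^0=1  132^1=132  132^2=266  132^3=50  132^4=259  132^5=245
  132^6=262  132^7=268  132^8=314  132^9=45  132^10=345  132^11=34
  132^12=12  132^13=92  132^14=208  132^15=227  132^16=124  132^17=329
  132^18=160  132^19=232  132^20=38  132^21=167  132^22=37  132^23=35
  132^24=144  132^25=358  132^26=258  132^27=113  132^28=369
So 132^28 ≡ 369 (mod 373), giving x = 28.

28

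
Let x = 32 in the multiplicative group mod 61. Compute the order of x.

The order of 32 must divide p − 1 = 60 = 2^2 · 3 · 5.
Divisors: 1, 2, 3, 4, 5, 6, 10, 12, 15, 20, 30, 60.
Check each in increasing order: 32^1 ≡ 32;  32^2 ≡ 48;  32^3 ≡ 11;  32^4 ≡ 47;  32^5 ≡ 40;  32^6 ≡ 60;  32^10 ≡ 14;  32^12 ≡ 1.
Smallest exponent giving 1 is 12.

12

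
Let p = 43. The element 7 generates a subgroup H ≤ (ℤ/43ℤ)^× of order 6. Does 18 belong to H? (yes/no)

no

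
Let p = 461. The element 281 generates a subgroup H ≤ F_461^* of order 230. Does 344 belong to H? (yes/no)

no

344 ∈ ⟨281⟩ iff 344^230 ≡ 1 (mod 461), since |⟨281⟩| = 230.
344^230 mod 461 = 460.
Since 460 ≠ 1, 344 does not lie in the subgroup.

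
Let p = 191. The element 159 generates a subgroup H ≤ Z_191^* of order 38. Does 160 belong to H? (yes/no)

160 ∈ ⟨159⟩ iff 160^38 ≡ 1 (mod 191), since |⟨159⟩| = 38.
160^38 mod 191 = 1.
Since 1 = 1, 160 lies in the subgroup.

yes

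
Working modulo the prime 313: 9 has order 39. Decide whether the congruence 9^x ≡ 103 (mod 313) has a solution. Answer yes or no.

yes

103 ∈ ⟨9⟩ iff 103^39 ≡ 1 (mod 313), since |⟨9⟩| = 39.
103^39 mod 313 = 1.
Since 1 = 1, 103 lies in the subgroup.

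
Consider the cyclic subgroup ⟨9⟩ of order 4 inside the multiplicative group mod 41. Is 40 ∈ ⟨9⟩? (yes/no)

yes

⟨9⟩ has order 4; its elements mod 41 are {1, 9, 32, 40}.
40 is in this set.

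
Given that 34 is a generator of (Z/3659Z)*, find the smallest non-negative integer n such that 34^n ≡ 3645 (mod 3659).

Baby-step giant-step with m = ceil(sqrt(3658)) = 61.
Baby table (34^j mod 3659 for j=0..60):
  0:1  1:34  2:1156  3:2714  4:801  5:1621  6:229  7:468
  8:1276  9:3135  10:479  11:1650  12:1215  13:1061  14:3143  15:751
  16:3580  17:973  18:151  19:1475  20:2583  21:6  22:204  23:3277
  24:1648  25:1147  26:2408  27:1374  28:2808  29:338  30:515  31:2874
  32:2582  33:3631  34:2707  35:563  36:847  37:3185  38:2179  39:906
  40:1532  41:862  42:36  43:1224  44:1367  45:2570  46:3223  47:3471
  48:926  49:2212  50:2028  51:3090  52:2608  53:856  54:3491  55:1606
  56:3378  57:1423  58:815  59:2097  60:1777
Giant step factor: 34^(-61) ≡ 2919 (mod 3659).
Scan 3645·2919^i mod 3659 for i = 0, 1, …:
  i=0: 3645   i=1: 3042   i=2: 2864   i=3: 2860
  i=4: 2161   i=5: 3502   i=6: 2751   i=7: 2323
  i=8: 710   i=9: 1496     …   i=57: 3501
  i=58: 3491
Match at i=58, j=54: n = 58·61 + 54 = 3592.

3592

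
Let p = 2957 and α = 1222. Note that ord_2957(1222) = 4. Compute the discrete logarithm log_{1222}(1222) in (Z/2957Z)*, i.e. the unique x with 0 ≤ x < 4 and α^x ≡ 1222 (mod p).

1

Successive powers of 1222 modulo 2957:
  1222^0=1  1222^1=1222
So 1222^1 ≡ 1222 (mod 2957), giving x = 1.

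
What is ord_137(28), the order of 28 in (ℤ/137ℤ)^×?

The order of 28 must divide p − 1 = 136 = 2^3 · 17.
Divisors: 1, 2, 4, 8, 17, 34, 68, 136.
Check each in increasing order: 28^1 ≡ 28;  28^2 ≡ 99;  28^4 ≡ 74;  28^8 ≡ 133;  28^17 ≡ 37;  28^34 ≡ 136;  28^68 ≡ 1.
Smallest exponent giving 1 is 68.

68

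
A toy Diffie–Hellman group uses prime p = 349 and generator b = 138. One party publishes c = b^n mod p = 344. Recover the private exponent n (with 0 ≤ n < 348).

32

Baby-step giant-step with m = ceil(sqrt(348)) = 19.
Baby table (138^j mod 349 for j=0..18):
  0:1  1:138  2:198  3:102  4:116  5:303  6:283  7:315
  8:194  9:248  10:22  11:244  12:168  13:150  14:109  15:35
  16:293  17:299  18:80
Giant step factor: 138^(-19) ≡ 319 (mod 349).
Scan 344·319^i mod 349 for i = 0, 1, …:
  i=0: 344   i=1: 150
Match at i=1, j=13: n = 1·19 + 13 = 32.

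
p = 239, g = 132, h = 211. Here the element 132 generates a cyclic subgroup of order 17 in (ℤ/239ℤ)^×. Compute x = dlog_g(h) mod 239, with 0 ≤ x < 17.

8

Successive powers of 132 modulo 239:
  132^0=1  132^1=132  132^2=216  132^3=71  132^4=51  132^5=40
  132^6=22  132^7=36  132^8=211
So 132^8 ≡ 211 (mod 239), giving x = 8.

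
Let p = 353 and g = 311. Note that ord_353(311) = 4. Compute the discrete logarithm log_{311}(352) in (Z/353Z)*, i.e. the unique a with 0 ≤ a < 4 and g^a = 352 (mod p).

2

Successive powers of 311 modulo 353:
  311^0=1  311^1=311  311^2=352
So 311^2 ≡ 352 (mod 353), giving a = 2.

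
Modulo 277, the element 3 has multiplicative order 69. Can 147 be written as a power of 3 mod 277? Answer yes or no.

yes

147 ∈ ⟨3⟩ iff 147^69 ≡ 1 (mod 277), since |⟨3⟩| = 69.
147^69 mod 277 = 1.
Since 1 = 1, 147 lies in the subgroup.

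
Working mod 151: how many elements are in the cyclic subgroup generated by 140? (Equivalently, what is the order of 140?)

150

The order of 140 must divide p − 1 = 150 = 2 · 3 · 5^2.
Divisors: 1, 2, 3, 5, 6, 10, 15, 25, 30, 50, 75, 150.
Check each in increasing order: 140^1 ≡ 140;  140^2 ≡ 121;  140^3 ≡ 28;  140^5 ≡ 66;  140^6 ≡ 29;  140^10 ≡ 128;  140^15 ≡ 143;  140^25 ≡ 33;  140^30 ≡ 64;  140^50 ≡ 32;  140^75 ≡ 150;  140^150 ≡ 1.
Smallest exponent giving 1 is 150.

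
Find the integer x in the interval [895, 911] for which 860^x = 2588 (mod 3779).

Compute 860^895 mod 3779 = 2799, then multiply by 860 repeatedly:
  860^895=2799  860^896=3696  860^897=421  860^898=3055  860^899=895
  860^900=2563  860^901=1023  860^902=3052  860^903=2094  860^904=2036
  860^905=1283  860^906=3691  860^907=3679  860^908=917  860^909=2588
Found 2588 at exponent 909.

909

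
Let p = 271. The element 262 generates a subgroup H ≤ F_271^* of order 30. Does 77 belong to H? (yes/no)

no

77 ∈ ⟨262⟩ iff 77^30 ≡ 1 (mod 271), since |⟨262⟩| = 30.
77^30 mod 271 = 169.
Since 169 ≠ 1, 77 does not lie in the subgroup.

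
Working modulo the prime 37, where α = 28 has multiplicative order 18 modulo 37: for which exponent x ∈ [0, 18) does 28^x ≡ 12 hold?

4

Successive powers of 28 modulo 37:
  28^0=1  28^1=28  28^2=7  28^3=11  28^4=12
So 28^4 ≡ 12 (mod 37), giving x = 4.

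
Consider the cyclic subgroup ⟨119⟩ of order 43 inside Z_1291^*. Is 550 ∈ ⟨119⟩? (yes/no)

yes

550 ∈ ⟨119⟩ iff 550^43 ≡ 1 (mod 1291), since |⟨119⟩| = 43.
550^43 mod 1291 = 1.
Since 1 = 1, 550 lies in the subgroup.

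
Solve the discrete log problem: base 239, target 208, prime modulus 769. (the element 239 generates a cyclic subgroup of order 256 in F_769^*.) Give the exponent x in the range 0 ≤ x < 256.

213

Baby-step giant-step with m = ceil(sqrt(256)) = 16.
Baby table (239^j mod 769 for j=0..15):
  0:1  1:239  2:215  3:631  4:85  5:321  6:588  7:574
  8:304  9:370  10:764  11:343  12:463  13:690  14:344  15:702
Giant step factor: 239^(-16) ≡ 311 (mod 769).
Scan 208·311^i mod 769 for i = 0, 1, …:
  i=0: 208   i=1: 92   i=2: 159   i=3: 233
  i=4: 177   i=5: 448   i=6: 139   i=7: 165
  i=8: 561   i=9: 677   i=10: 610   i=11: 536
  i=12: 592   i=13: 321
Match at i=13, j=5: x = 13·16 + 5 = 213.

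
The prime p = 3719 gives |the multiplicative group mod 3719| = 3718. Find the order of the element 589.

1859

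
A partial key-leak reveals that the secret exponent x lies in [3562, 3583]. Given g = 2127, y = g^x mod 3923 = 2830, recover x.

3563

Compute 2127^3562 mod 3923 = 1226, then multiply by 2127 repeatedly:
  2127^3562=1226  2127^3563=2830
Found 2830 at exponent 3563.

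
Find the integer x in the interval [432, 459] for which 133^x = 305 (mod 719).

Compute 133^432 mod 719 = 640, then multiply by 133 repeatedly:
  133^432=640  133^433=278  133^434=305
Found 305 at exponent 434.

434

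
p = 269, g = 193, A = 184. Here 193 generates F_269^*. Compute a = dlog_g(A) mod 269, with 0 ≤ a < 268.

161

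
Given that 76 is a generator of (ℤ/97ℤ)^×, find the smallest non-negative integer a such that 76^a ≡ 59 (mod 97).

23

Baby-step giant-step with m = ceil(sqrt(96)) = 10.
Baby table (76^j mod 97 for j=0..9):
  0:1  1:76  2:53  3:51  4:93  5:84  6:79  7:87
  8:16  9:52
Giant step factor: 76^(-10) ≡ 31 (mod 97).
Scan 59·31^i mod 97 for i = 0, 1, …:
  i=0: 59   i=1: 83   i=2: 51
Match at i=2, j=3: a = 2·10 + 3 = 23.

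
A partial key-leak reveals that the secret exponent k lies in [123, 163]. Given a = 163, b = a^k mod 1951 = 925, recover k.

142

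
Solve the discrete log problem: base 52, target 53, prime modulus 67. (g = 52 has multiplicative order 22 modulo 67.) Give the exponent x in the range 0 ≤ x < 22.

Successive powers of 52 modulo 67:
  52^0=1  52^1=52  52^2=24  52^3=42  52^4=40  52^5=3
  52^6=22  52^7=5  52^8=59  52^9=53
So 52^9 ≡ 53 (mod 67), giving x = 9.

9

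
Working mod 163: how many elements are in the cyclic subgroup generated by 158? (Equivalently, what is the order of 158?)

The order of 158 must divide p − 1 = 162 = 2 · 3^4.
Divisors: 1, 2, 3, 6, 9, 18, 27, 54, 81, 162.
Check each in increasing order: 158^1 ≡ 158;  158^2 ≡ 25;  158^3 ≡ 38;  158^6 ≡ 140;  158^9 ≡ 104;  158^18 ≡ 58;  158^27 ≡ 1.
Smallest exponent giving 1 is 27.

27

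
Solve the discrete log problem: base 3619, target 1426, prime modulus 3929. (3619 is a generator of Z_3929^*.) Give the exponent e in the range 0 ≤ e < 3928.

3060

Baby-step giant-step with m = ceil(sqrt(3928)) = 63.
Baby table (3619^j mod 3929 for j=0..62):
  0:1  1:3619  2:1804  3:2607  4:1204  5:15  6:3208  7:3486
  8:3744  9:2344  10:225  11:972  12:1213  13:1154  14:3728  15:3375
  16:2793  17:2479  18:1594  19:914  20:3477  21:2605  22:1824  23:336
  24:1923  25:1078  26:3714  27:3786  28:1111  29:1342  30:454  31:704
  32:1784  33:949  34:485  35:2881  36:2702  37:3186  38:2448  39:3346
  40:3925  41:1240  42:642  43:1359  44:3042  45:3869  46:2884  47:1772
  48:740  49:2411  50:3029  51:41  52:3006  53:3242  54:804  55:2216
  56:615  57:1871  58:1482  59:273  60:1808  61:1367  62:562
Giant step factor: 3619^(-63) ≡ 2365 (mod 3929).
Scan 1426·2365^i mod 3929 for i = 0, 1, …:
  i=0: 1426   i=1: 1408   i=2: 2057   i=3: 703
  i=4: 628   i=5: 58   i=6: 3584   i=7: 1307
  i=8: 2861   i=9: 527     …   i=47: 2837
  i=48: 2702
Match at i=48, j=36: e = 48·63 + 36 = 3060.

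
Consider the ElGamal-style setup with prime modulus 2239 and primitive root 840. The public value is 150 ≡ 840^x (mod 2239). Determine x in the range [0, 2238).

Baby-step giant-step with m = ceil(sqrt(2238)) = 48.
Baby table (840^j mod 2239 for j=0..47):
  0:1  1:840  2:315  3:398  4:709  5:2225  6:1674  7:68
  8:1145  9:1269  10:196  11:1193  12:1287  13:1882  14:146  15:1734
  16:1210  17:2133  18:520  19:195  20:353  21:972  22:1484  23:1676
  24:1748  25:1775  26:2065  27:1614  28:1165  29:157  30:2018  31:197
  32:2033  33:1602  34:41  35:855  36:1720  37:645  38:2201  39:1665
  40:1464  41:549  42:2165  43:532  44:1319  45:1894  46:1270  47:1036
Giant step factor: 840^(-48) ≡ 1801 (mod 2239).
Scan 150·1801^i mod 2239 for i = 0, 1, …:
  i=0: 150   i=1: 1470   i=2: 972
Match at i=2, j=21: x = 2·48 + 21 = 117.

117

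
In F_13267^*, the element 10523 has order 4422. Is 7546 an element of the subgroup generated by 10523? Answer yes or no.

7546 ∈ ⟨10523⟩ iff 7546^4422 ≡ 1 (mod 13267), since |⟨10523⟩| = 4422.
7546^4422 mod 13267 = 1.
Since 1 = 1, 7546 lies in the subgroup.

yes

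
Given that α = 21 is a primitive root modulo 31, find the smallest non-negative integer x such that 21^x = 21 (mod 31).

Successive powers of 21 modulo 31:
  21^0=1  21^1=21
So 21^1 ≡ 21 (mod 31), giving x = 1.

1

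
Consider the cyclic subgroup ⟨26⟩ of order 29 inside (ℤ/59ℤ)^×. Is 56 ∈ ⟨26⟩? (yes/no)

no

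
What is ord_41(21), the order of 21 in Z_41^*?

20

The order of 21 must divide p − 1 = 40 = 2^3 · 5.
Divisors: 1, 2, 4, 5, 8, 10, 20, 40.
Check each in increasing order: 21^1 ≡ 21;  21^2 ≡ 31;  21^4 ≡ 18;  21^5 ≡ 9;  21^8 ≡ 37;  21^10 ≡ 40;  21^20 ≡ 1.
Smallest exponent giving 1 is 20.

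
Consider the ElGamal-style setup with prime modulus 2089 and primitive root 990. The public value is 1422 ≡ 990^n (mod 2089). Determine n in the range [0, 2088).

917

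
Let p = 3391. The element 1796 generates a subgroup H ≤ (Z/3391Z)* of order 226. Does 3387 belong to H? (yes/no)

yes

3387 ∈ ⟨1796⟩ iff 3387^226 ≡ 1 (mod 3391), since |⟨1796⟩| = 226.
3387^226 mod 3391 = 1.
Since 1 = 1, 3387 lies in the subgroup.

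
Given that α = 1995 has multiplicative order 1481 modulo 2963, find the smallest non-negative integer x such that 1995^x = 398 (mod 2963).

812

Baby-step giant-step with m = ceil(sqrt(1481)) = 39.
Baby table (1995^j mod 2963 for j=0..38):
  0:1  1:1995  2:716  3:254  4:57  5:1121  6:2293  7:2626
  8:286  9:1674  10:329  11:1532  12:1487  13:602  14:975  15:1397
  16:1795  17:1721  18:2241  19:2591  20:1573  21:318  22:328  23:2500
  24:771  25:348  26:918  27:276  28:2465  29:2058  30:1955  31:917
  32:1244  33:1749  34:1804  35:1898  36:2759  37:1914  38:2086
Giant step factor: 1995^(-39) ≡ 1583 (mod 2963).
Scan 398·1583^i mod 2963 for i = 0, 1, …:
  i=0: 398   i=1: 1878   i=2: 985   i=3: 717
  i=4: 182   i=5: 695   i=6: 912   i=7: 715
  i=8: 2942   i=9: 2313     …   i=19: 961
  i=20: 1244
Match at i=20, j=32: x = 20·39 + 32 = 812.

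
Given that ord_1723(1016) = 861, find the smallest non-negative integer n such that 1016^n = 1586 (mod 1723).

47

Baby-step giant-step with m = ceil(sqrt(861)) = 30.
Baby table (1016^j mod 1723 for j=0..29):
  0:1  1:1016  2:179  3:949  4:1027  5:1017  6:1195  7:1128
  8:253  9:321  10:489  11:600  12:1381  13:574  14:810  15:1089
  16:258  17:232  18:1384  19:176  20:1347  21:490  22:1616  23:1560
  24:1523  25:114  26:383  27:1453  28:1360  29:1637
Giant step factor: 1016^(-30) ≡ 1671 (mod 1723).
Scan 1586·1671^i mod 1723 for i = 0, 1, …:
  i=0: 1586   i=1: 232
Match at i=1, j=17: n = 1·30 + 17 = 47.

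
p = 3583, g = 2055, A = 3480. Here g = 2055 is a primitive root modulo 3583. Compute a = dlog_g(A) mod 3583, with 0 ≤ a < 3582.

1502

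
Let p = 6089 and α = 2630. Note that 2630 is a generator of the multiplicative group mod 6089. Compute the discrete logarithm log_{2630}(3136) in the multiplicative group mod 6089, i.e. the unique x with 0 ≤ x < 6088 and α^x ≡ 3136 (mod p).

Baby-step giant-step with m = ceil(sqrt(6088)) = 79.
Baby table (2630^j mod 6089 for j=0..78):
  0:1  1:2630  2:5885  3:5401  4:5082  5:305  6:4491  7:4759
  8:3275  9:3404  10:1690  11:5819  12:2313  13:279  14:3090  15:3974
  16:2896  17:5230  18:5938  19:4744  20:359  21:375  22:5921  23:2657
  24:3827  25:5982  26:4773  27:3561  28:548  29:4236  30:3899  31:494
  32:2263  33:2737  34:1112  35:1840  36:4534  37:2158  38:592  39:4265
  40:1012  41:667  42:578  43:3979  44:3868  45:4210  46:2498  47:5798
  48:1884  49:4563  50:5360  51:765  52:2580  53:2254  54:3423  55:2948
  56:1943  57:1419  58:5502  59:2796  60:4057  61:1982  62:476  63:3635
  64:320  65:1318  66:1699  67:5133  68:477  69:176  70:116  71:630
  72:692  73:5438  74:4968  75:4935  76:3391  77:4034  78:2382
Giant step factor: 2630^(-79) ≡ 4099 (mod 6089).
Scan 3136·4099^i mod 6089 for i = 0, 1, …:
  i=0: 3136   i=1: 585   i=2: 4938   i=3: 1026
  i=4: 4164   i=5: 769   i=6: 4118   i=7: 974
  i=8: 4131   i=9: 5549   i=10: 2936   i=11: 2800
  i=12: 5524   i=13: 3974
Match at i=13, j=15: x = 13·79 + 15 = 1042.

1042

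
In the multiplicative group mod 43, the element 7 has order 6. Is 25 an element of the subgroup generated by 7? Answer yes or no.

no

⟨7⟩ has order 6; its elements mod 43 are {1, 6, 7, 36, 37, 42}.
25 is not in this set.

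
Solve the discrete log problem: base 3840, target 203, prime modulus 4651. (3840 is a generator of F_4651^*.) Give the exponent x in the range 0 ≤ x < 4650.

Baby-step giant-step with m = ceil(sqrt(4650)) = 69.
Baby table (3840^j mod 4651 for j=0..68):
  0:1  1:3840  2:1930  3:2157  4:4100  5:365  6:1649  7:2149
  8:1286  9:3529  10:2997  11:1906  12:3017  13:4290  14:4409  15:920
  16:2691  17:3569  18:3114  19:39  20:928  21:854  22:405  23:1766
  24:282  25:3848  26:93  27:3644  28:2752  29:608  30:4569  31:1388
  32:4525  33:4515  34:3323  35:2627  36:4312  37:520  38:1521  39:3635
  40:749  41:1842  42:3760  43:1696  44:1240  45:3627  46:2586  47:355
  48:457  49:1453  50:2971  51:4388  52:3998  53:4020  54:131  55:732
  56:1676  57:3507  58:2235  59:1305  60:2073  61:2459  62:1030  63:1850
  64:1923  65:3183  66:4543  67:3870  68:855
Giant step factor: 3840^(-69) ≡ 3746 (mod 4651).
Scan 203·3746^i mod 4651 for i = 0, 1, …:
  i=0: 203   i=1: 2325   i=2: 2778   i=3: 2101
  i=4: 854
Match at i=4, j=21: x = 4·69 + 21 = 297.

297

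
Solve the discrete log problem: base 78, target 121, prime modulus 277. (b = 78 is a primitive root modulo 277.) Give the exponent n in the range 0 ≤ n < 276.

58

Baby-step giant-step with m = ceil(sqrt(276)) = 17.
Baby table (78^j mod 277 for j=0..16):
  0:1  1:78  2:267  3:51  4:100  5:44  6:108  7:114
  8:28  9:245  10:274  11:43  12:30  13:124  14:254  15:145
  16:230
Giant step factor: 78^(-17) ≡ 98 (mod 277).
Scan 121·98^i mod 277 for i = 0, 1, …:
  i=0: 121   i=1: 224   i=2: 69   i=3: 114
Match at i=3, j=7: n = 3·17 + 7 = 58.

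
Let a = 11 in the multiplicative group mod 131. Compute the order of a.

The order of 11 must divide p − 1 = 130 = 2 · 5 · 13.
Divisors: 1, 2, 5, 10, 13, 26, 65, 130.
Check each in increasing order: 11^1 ≡ 11;  11^2 ≡ 121;  11^5 ≡ 52;  11^10 ≡ 84;  11^13 ≡ 61;  11^26 ≡ 53;  11^65 ≡ 1.
Smallest exponent giving 1 is 65.

65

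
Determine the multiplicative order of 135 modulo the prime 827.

826

The order of 135 must divide p − 1 = 826 = 2 · 7 · 59.
Divisors: 1, 2, 7, 14, 59, 118, 413, 826.
Check each in increasing order: 135^1 ≡ 135;  135^2 ≡ 31;  135^7 ≡ 84;  135^14 ≡ 440;  135^59 ≡ 438;  135^118 ≡ 807;  135^413 ≡ 826;  135^826 ≡ 1.
Smallest exponent giving 1 is 826.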